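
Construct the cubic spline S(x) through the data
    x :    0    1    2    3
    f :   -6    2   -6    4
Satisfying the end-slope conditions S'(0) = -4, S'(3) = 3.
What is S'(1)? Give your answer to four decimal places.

0.8667

Write M_i for S''(x_i). With h_i = 1, 1, 1 and divided differences Δ_i = 8, -8, 10, the continuity of S' gives the tridiagonal system
  1·M_0 + 4·M_1 + 1·M_2 = 6(Δ_1 - Δ_0) = -96
  1·M_1 + 4·M_2 + 1·M_3 = 6(Δ_2 - Δ_1) = 108
Clamped end conditions give two more equations: 2h_0·M_0 + h_0·M_1 = 6(Δ_0 - S'(0)) = 72 and h_2·M_2 + 2h_2·M_3 = 6(S'(3) - Δ_2) = -42.
Hence M_0 = 934/15, M_1 = -788/15, M_2 = 778/15, M_3 = -704/15.
On [1, 2], S'(x) = b_1 + 2c_1·(x - 1) + 3d_1·(x - 1)² with b_1 = Δ_1 - h_1(2M_1 + M_2)/6 = 13/15, c_1 = M_1/2 = -394/15, d_1 = (M_2 - M_1)/(6h_1) = 87/5. So S'(1) = 13/15.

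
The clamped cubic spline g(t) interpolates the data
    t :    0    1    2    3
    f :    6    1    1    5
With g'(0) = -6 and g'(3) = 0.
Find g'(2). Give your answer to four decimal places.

3.8000

Write m_i for g''(x_i). With h_i = 1, 1, 1 and divided differences Δ_i = -5, 0, 4, the continuity of g' gives the tridiagonal system
  1·m_0 + 4·m_1 + 1·m_2 = 6(Δ_1 - Δ_0) = 30
  1·m_1 + 4·m_2 + 1·m_3 = 6(Δ_2 - Δ_1) = 24
Clamped end conditions give two more equations: 2h_0·m_0 + h_0·m_1 = 6(Δ_0 - g'(0)) = 6 and h_2·m_2 + 2h_2·m_3 = 6(g'(3) - Δ_2) = -24.
Solving the tridiagonal system: m_0 = 2/5, m_1 = 26/5, m_2 = 44/5, m_3 = -82/5.
On [2, 3], g'(t) = b_2 + 2c_2·(t - 2) + 3d_2·(t - 2)² with b_2 = Δ_2 - h_2(2m_2 + m_3)/6 = 19/5, c_2 = m_2/2 = 22/5, d_2 = (m_3 - m_2)/(6h_2) = -21/5. So g'(2) = 19/5.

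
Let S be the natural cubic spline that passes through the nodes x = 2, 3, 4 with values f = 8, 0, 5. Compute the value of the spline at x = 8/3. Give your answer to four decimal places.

Write m_i for S''(x_i). With h_i = 1, 1 and divided differences Δ_i = -8, 5, the continuity of S' gives the tridiagonal system
  1·m_0 + 4·m_1 + 1·m_2 = 6(Δ_1 - Δ_0) = 78
Natural end conditions: m_0 = m_2 = 0.
Solving: m_0 = 0, m_1 = 39/2, m_2 = 0.
On [2, 3], S(x) = 8 - 45/4·(x - 2) + 0·(x - 2)² + 13/4·(x - 2)³.
With (x - 2) = 2/3: S(8/3) = 79/54.

1.4630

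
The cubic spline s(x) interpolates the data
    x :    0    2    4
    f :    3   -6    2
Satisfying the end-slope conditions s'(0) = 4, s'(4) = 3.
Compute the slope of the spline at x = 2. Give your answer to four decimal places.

With M_i denoting the second derivative at x_i, h_i = 2, 2, and Δ_i = (y_(i+1) − y_i)/h_i = -9/2, 4:
  2·M_0 + 8·M_1 + 2·M_2 = 6(Δ_1 - Δ_0) = 51
Clamped end conditions give two more equations: 2h_0·M_0 + h_0·M_1 = 6(Δ_0 - s'(0)) = -51 and h_1·M_1 + 2h_1·M_2 = 6(s'(4) - Δ_1) = -6.
Solving the tridiagonal system: M_0 = -155/8, M_1 = 53/4, M_2 = -65/8.
On [2, 4], s'(x) = b_1 + 2c_1·(x - 2) + 3d_1·(x - 2)² with b_1 = Δ_1 - h_1(2M_1 + M_2)/6 = -17/8, c_1 = M_1/2 = 53/8, d_1 = (M_2 - M_1)/(6h_1) = -57/32. So s'(2) = -17/8.

-2.1250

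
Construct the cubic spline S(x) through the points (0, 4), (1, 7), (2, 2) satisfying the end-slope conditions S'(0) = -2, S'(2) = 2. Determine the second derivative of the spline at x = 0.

29

With M_i denoting the second derivative at x_i, h_i = 1, 1, and Δ_i = (y_(i+1) − y_i)/h_i = 3, -5:
  1·M_0 + 4·M_1 + 1·M_2 = 6(Δ_1 - Δ_0) = -48
Clamped end conditions give two more equations: 2h_0·M_0 + h_0·M_1 = 6(Δ_0 - S'(0)) = 30 and h_1·M_1 + 2h_1·M_2 = 6(S'(2) - Δ_1) = 42.
Hence M_0 = 29, M_1 = -28, M_2 = 35.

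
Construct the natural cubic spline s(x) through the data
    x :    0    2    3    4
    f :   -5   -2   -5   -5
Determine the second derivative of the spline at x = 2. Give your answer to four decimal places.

Write m_i for s''(x_i). With h_i = 2, 1, 1 and divided differences Δ_i = 3/2, -3, 0, the continuity of s' gives the tridiagonal system
  2·m_0 + 6·m_1 + 1·m_2 = 6(Δ_1 - Δ_0) = -27
  1·m_1 + 4·m_2 + 1·m_3 = 6(Δ_2 - Δ_1) = 18
Natural end conditions: m_0 = m_3 = 0.
Solving: m_0 = 0, m_1 = -126/23, m_2 = 135/23, m_3 = 0.

-5.4783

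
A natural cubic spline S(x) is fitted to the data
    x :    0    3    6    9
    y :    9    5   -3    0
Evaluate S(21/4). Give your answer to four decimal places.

Let m_i = S''(x_i). Step sizes h_i = 3, 3, 3; slopes of the chords Δ_i = (y_(i+1) - y_i)/h_i = -4/3, -8/3, 1.
  3·m_0 + 12·m_1 + 3·m_2 = 6(Δ_1 - Δ_0) = -8
  3·m_1 + 12·m_2 + 3·m_3 = 6(Δ_2 - Δ_1) = 22
Natural end conditions: m_0 = m_3 = 0.
Forward elimination and back-substitution give m_0 = 0, m_1 = -6/5, m_2 = 32/15, m_3 = 0.
On [3, 6], S(x) = 5 - 38/15·(x - 3) - 3/5·(x - 3)² + 5/27·(x - 3)³.
With (x - 3) = 9/4: S(21/4) = -521/320.

-1.6281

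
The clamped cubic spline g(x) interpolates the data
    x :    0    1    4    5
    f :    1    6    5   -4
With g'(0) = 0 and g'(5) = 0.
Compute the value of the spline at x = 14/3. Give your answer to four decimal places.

Put σ_i = g'' at the i-th knot. Here h = (1, 3, 1) and Δ = (5, -1/3, -9), so the interior equations h_(i-1)·σ_(i-1) + 2(h_(i-1)+h_i)·σ_i + h_i·σ_(i+1) = 6(Δ_i − Δ_(i-1)) read
  1·σ_0 + 8·σ_1 + 3·σ_2 = 6(Δ_1 - Δ_0) = -32
  3·σ_1 + 8·σ_2 + 1·σ_3 = 6(Δ_2 - Δ_1) = -52
Clamped end conditions give two more equations: 2h_0·σ_0 + h_0·σ_1 = 6(Δ_0 - g'(0)) = 30 and h_2·σ_2 + 2h_2·σ_3 = 6(g'(5) - Δ_2) = 54.
Forward elimination and back-substitution give σ_0 = 146/9, σ_1 = -22/9, σ_2 = -86/9, σ_3 = 286/9.
On [4, 5], g(x) = 5 - 100/9·(x - 4) - 43/9·(x - 4)² + 62/9·(x - 4)³.
With (x - 4) = 2/3: g(14/3) = -605/243.

-2.4897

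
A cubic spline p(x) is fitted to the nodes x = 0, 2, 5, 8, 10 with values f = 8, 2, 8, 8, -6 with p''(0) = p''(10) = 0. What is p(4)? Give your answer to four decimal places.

5.0144

Put M_i = p'' at the i-th knot. Here h = (2, 3, 3, 2) and Δ = (-3, 2, 0, -7), so the interior equations h_(i-1)·M_(i-1) + 2(h_(i-1)+h_i)·M_i + h_i·M_(i+1) = 6(Δ_i − Δ_(i-1)) read
  2·M_0 + 10·M_1 + 3·M_2 = 6(Δ_1 - Δ_0) = 30
  3·M_1 + 12·M_2 + 3·M_3 = 6(Δ_2 - Δ_1) = -12
  3·M_2 + 10·M_3 + 2·M_4 = 6(Δ_3 - Δ_2) = -42
Natural end conditions: M_0 = M_4 = 0.
Hence M_0 = 0, M_1 = 276/85, M_2 = -14/17, M_3 = -336/85, M_4 = 0.
On [2, 5], p(x) = 2 - 71/85·(x - 2) + 138/85·(x - 2)² - 173/765·(x - 2)³.
With (x - 2) = 2: p(4) = 3836/765.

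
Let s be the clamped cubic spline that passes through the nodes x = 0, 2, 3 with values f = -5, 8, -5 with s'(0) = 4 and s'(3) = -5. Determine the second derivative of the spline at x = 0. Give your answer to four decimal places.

Let σ_i = s''(x_i). Step sizes h_i = 2, 1; slopes of the chords Δ_i = (y_(i+1) - y_i)/h_i = 13/2, -13.
  2·σ_0 + 6·σ_1 + 1·σ_2 = 6(Δ_1 - Δ_0) = -117
Clamped end conditions give two more equations: 2h_0·σ_0 + h_0·σ_1 = 6(Δ_0 - s'(0)) = 15 and h_1·σ_1 + 2h_1·σ_2 = 6(s'(3) - Δ_1) = 48.
Hence σ_0 = 81/4, σ_1 = -33, σ_2 = 81/2.

20.2500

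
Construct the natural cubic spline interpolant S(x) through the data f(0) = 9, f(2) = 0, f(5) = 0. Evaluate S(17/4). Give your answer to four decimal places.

-0.9492

Put σ_i = S'' at the i-th knot. Here h = (2, 3) and Δ = (-9/2, 0), so the interior equations h_(i-1)·σ_(i-1) + 2(h_(i-1)+h_i)·σ_i + h_i·σ_(i+1) = 6(Δ_i − Δ_(i-1)) read
  2·σ_0 + 10·σ_1 + 3·σ_2 = 6(Δ_1 - Δ_0) = 27
Natural end conditions: σ_0 = σ_2 = 0.
Solving: σ_0 = 0, σ_1 = 27/10, σ_2 = 0.
On [2, 5], S(x) = 0 - 27/10·(x - 2) + 27/20·(x - 2)² - 3/20·(x - 2)³.
With (x - 2) = 9/4: S(17/4) = -243/256.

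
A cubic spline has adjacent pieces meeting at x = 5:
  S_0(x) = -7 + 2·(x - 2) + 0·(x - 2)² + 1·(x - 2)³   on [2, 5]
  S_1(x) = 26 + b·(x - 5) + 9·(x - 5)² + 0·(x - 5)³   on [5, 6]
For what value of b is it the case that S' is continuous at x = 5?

29

S_0'(x) = 2 + 0·(x - 2) + 3·(x - 2)², so S_0'(5) = 29. On the right, S_1'(5) = b, so b = 29.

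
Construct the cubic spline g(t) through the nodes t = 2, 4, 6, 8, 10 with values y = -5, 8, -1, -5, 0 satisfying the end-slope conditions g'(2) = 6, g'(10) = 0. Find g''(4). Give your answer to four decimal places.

-10.6607

Let M_i = g''(x_i). Step sizes h_i = 2, 2, 2, 2; slopes of the chords Δ_i = (y_(i+1) - y_i)/h_i = 13/2, -9/2, -2, 5/2.
  2·M_0 + 8·M_1 + 2·M_2 = 6(Δ_1 - Δ_0) = -66
  2·M_1 + 8·M_2 + 2·M_3 = 6(Δ_2 - Δ_1) = 15
  2·M_2 + 8·M_3 + 2·M_4 = 6(Δ_3 - Δ_2) = 27
Clamped end conditions give two more equations: 2h_0·M_0 + h_0·M_1 = 6(Δ_0 - g'(2)) = 3 and h_3·M_3 + 2h_3·M_4 = 6(g'(10) - Δ_3) = -15.
Solving the tridiagonal system: M_0 = 681/112, M_1 = -597/56, M_2 = 57/16, M_3 = 219/56, M_4 = -639/112.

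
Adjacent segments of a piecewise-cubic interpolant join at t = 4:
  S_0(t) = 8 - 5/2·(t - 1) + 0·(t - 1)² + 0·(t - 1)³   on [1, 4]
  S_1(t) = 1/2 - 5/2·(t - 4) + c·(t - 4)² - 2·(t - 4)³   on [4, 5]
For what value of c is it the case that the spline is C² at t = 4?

0

S_0''(t) = 0 + 0·(t - 1), so S_0''(4) = 0. On the right, S_1''(4) = 2c, so c = 0.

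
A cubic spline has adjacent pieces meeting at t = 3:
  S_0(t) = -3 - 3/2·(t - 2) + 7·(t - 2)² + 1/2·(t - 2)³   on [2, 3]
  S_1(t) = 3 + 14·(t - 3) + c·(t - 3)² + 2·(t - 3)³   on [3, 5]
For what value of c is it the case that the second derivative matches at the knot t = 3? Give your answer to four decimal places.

8.5000

S_0''(t) = 14 + 3·(t - 2), so S_0''(3) = 17. On the right, S_1''(3) = 2c, so c = 17/2.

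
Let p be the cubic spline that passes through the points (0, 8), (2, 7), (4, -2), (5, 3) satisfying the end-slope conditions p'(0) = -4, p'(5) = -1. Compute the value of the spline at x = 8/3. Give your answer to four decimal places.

3.0306

With m_i denoting the second derivative at x_i, h_i = 2, 2, 1, and Δ_i = (y_(i+1) − y_i)/h_i = -1/2, -9/2, 5:
  2·m_0 + 8·m_1 + 2·m_2 = 6(Δ_1 - Δ_0) = -24
  2·m_1 + 6·m_2 + 1·m_3 = 6(Δ_2 - Δ_1) = 57
Clamped end conditions give two more equations: 2h_0·m_0 + h_0·m_1 = 6(Δ_0 - p'(0)) = 21 and h_2·m_2 + 2h_2·m_3 = 6(p'(5) - Δ_2) = -36.
Forward elimination and back-substitution give m_0 = 234/23, m_1 = -453/46, m_2 = 396/23, m_3 = -612/23.
On [2, 4], p(x) = 7 - 169/46·(x - 2) - 453/92·(x - 2)² + 415/184·(x - 2)³.
With (x - 2) = 2/3: p(8/3) = 1882/621.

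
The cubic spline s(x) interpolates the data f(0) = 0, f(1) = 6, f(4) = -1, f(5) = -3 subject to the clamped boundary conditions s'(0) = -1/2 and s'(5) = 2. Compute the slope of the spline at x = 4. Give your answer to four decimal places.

-4.7063

Let σ_i = s''(x_i). Step sizes h_i = 1, 3, 1; slopes of the chords Δ_i = (y_(i+1) - y_i)/h_i = 6, -7/3, -2.
  1·σ_0 + 8·σ_1 + 3·σ_2 = 6(Δ_1 - Δ_0) = -50
  3·σ_1 + 8·σ_2 + 1·σ_3 = 6(Δ_2 - Δ_1) = 2
Clamped end conditions give two more equations: 2h_0·σ_0 + h_0·σ_1 = 6(Δ_0 - s'(0)) = 39 and h_2·σ_2 + 2h_2·σ_3 = 6(s'(5) - Δ_2) = 24.
Forward elimination and back-substitution give σ_0 = 1556/63, σ_1 = -655/63, σ_2 = 178/63, σ_3 = 667/63.
On [4, 5], s'(x) = b_2 + 2c_2·(x - 4) + 3d_2·(x - 4)² with b_2 = Δ_2 - h_2(2σ_2 + σ_3)/6 = -593/126, c_2 = σ_2/2 = 89/63, d_2 = (σ_3 - σ_2)/(6h_2) = 163/126. So s'(4) = -593/126.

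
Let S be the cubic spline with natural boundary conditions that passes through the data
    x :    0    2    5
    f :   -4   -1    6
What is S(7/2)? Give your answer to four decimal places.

2.2188

With σ_i denoting the second derivative at x_i, h_i = 2, 3, and Δ_i = (y_(i+1) − y_i)/h_i = 3/2, 7/3:
  2·σ_0 + 10·σ_1 + 3·σ_2 = 6(Δ_1 - Δ_0) = 5
Natural end conditions: σ_0 = σ_2 = 0.
Forward elimination and back-substitution give σ_0 = 0, σ_1 = 1/2, σ_2 = 0.
On [2, 5], S(x) = -1 + 11/6·(x - 2) + 1/4·(x - 2)² - 1/36·(x - 2)³.
With (x - 2) = 3/2: S(7/2) = 71/32.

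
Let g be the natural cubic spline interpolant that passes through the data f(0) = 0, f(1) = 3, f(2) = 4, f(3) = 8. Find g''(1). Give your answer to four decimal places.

Put M_i = g'' at the i-th knot. Here h = (1, 1, 1) and Δ = (3, 1, 4), so the interior equations h_(i-1)·M_(i-1) + 2(h_(i-1)+h_i)·M_i + h_i·M_(i+1) = 6(Δ_i − Δ_(i-1)) read
  1·M_0 + 4·M_1 + 1·M_2 = 6(Δ_1 - Δ_0) = -12
  1·M_1 + 4·M_2 + 1·M_3 = 6(Δ_2 - Δ_1) = 18
Natural end conditions: M_0 = M_3 = 0.
Forward elimination and back-substitution give M_0 = 0, M_1 = -22/5, M_2 = 28/5, M_3 = 0.

-4.4000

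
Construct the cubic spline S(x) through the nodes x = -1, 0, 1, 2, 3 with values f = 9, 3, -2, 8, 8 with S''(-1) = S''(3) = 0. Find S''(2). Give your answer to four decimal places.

-22.3929

Put m_i = S'' at the i-th knot. Here h = (1, 1, 1, 1) and Δ = (-6, -5, 10, 0), so the interior equations h_(i-1)·m_(i-1) + 2(h_(i-1)+h_i)·m_i + h_i·m_(i+1) = 6(Δ_i − Δ_(i-1)) read
  1·m_0 + 4·m_1 + 1·m_2 = 6(Δ_1 - Δ_0) = 6
  1·m_1 + 4·m_2 + 1·m_3 = 6(Δ_2 - Δ_1) = 90
  1·m_2 + 4·m_3 + 1·m_4 = 6(Δ_3 - Δ_2) = -60
Natural end conditions: m_0 = m_4 = 0.
Forward elimination and back-substitution give m_0 = 0, m_1 = -165/28, m_2 = 207/7, m_3 = -627/28, m_4 = 0.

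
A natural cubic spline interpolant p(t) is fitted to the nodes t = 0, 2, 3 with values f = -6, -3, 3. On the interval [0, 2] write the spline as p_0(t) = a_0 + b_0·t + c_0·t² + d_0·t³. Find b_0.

0

With σ_i denoting the second derivative at x_i, h_i = 2, 1, and Δ_i = (y_(i+1) − y_i)/h_i = 3/2, 6:
  2·σ_0 + 6·σ_1 + 1·σ_2 = 6(Δ_1 - Δ_0) = 27
Natural end conditions: σ_0 = σ_2 = 0.
Solving the tridiagonal system: σ_0 = 0, σ_1 = 9/2, σ_2 = 0.
On [0, 2], with p_0(t) = a_0 + b_0·t + c_0·t² + d_0·t³: c_0 = σ_0/2 = 0, d_0 = (σ_1 - σ_0)/(6h_0) = 3/8, b_0 = Δ_0 - h_0(2σ_0 + σ_1)/6 = 0.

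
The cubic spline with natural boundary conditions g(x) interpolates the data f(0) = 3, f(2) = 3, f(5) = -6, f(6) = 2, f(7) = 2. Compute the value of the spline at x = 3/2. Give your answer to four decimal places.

4.1927

With m_i denoting the second derivative at x_i, h_i = 2, 3, 1, 1, and Δ_i = (y_(i+1) − y_i)/h_i = 0, -3, 8, 0:
  2·m_0 + 10·m_1 + 3·m_2 = 6(Δ_1 - Δ_0) = -18
  3·m_1 + 8·m_2 + 1·m_3 = 6(Δ_2 - Δ_1) = 66
  1·m_2 + 4·m_3 + 1·m_4 = 6(Δ_3 - Δ_2) = -48
Natural end conditions: m_0 = m_4 = 0.
Hence m_0 = 0, m_1 = -747/137, m_2 = 1668/137, m_3 = -2061/137, m_4 = 0.
On [0, 2], g(x) = 3 + 249/137·x + 0·x² - 249/548·x³.
With x = 3/2: g(3/2) = 18381/4384.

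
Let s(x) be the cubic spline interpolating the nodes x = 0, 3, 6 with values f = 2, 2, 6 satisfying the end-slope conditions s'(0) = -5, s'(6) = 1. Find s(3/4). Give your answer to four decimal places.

Let M_i = s''(x_i). Step sizes h_i = 3, 3; slopes of the chords Δ_i = (y_(i+1) - y_i)/h_i = 0, 4/3.
  3·M_0 + 12·M_1 + 3·M_2 = 6(Δ_1 - Δ_0) = 8
Clamped end conditions give two more equations: 2h_0·M_0 + h_0·M_1 = 6(Δ_0 - s'(0)) = 30 and h_1·M_1 + 2h_1·M_2 = 6(s'(6) - Δ_1) = -2.
Forward elimination and back-substitution give M_0 = 16/3, M_1 = -2/3, M_2 = 0.
On [0, 3], s(x) = 2 - 5·x + 8/3·x² - 1/3·x³.
With x = 3/4: s(3/4) = -25/64.

-0.3906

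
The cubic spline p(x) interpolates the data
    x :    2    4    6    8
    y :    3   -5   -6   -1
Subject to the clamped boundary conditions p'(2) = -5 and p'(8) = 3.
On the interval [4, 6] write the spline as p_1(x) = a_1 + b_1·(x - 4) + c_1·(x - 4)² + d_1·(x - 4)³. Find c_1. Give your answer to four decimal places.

1.0333

With M_i denoting the second derivative at x_i, h_i = 2, 2, 2, and Δ_i = (y_(i+1) − y_i)/h_i = -4, -1/2, 5/2:
  2·M_0 + 8·M_1 + 2·M_2 = 6(Δ_1 - Δ_0) = 21
  2·M_1 + 8·M_2 + 2·M_3 = 6(Δ_2 - Δ_1) = 18
Clamped end conditions give two more equations: 2h_0·M_0 + h_0·M_1 = 6(Δ_0 - p'(2)) = 6 and h_2·M_2 + 2h_2·M_3 = 6(p'(8) - Δ_2) = 3.
Hence M_0 = 7/15, M_1 = 31/15, M_2 = 53/30, M_3 = -2/15.
On [4, 6], with p_1(x) = a_1 + b_1·(x - 4) + c_1·(x - 4)² + d_1·(x - 4)³: c_1 = M_1/2 = 31/30, d_1 = (M_2 - M_1)/(6h_1) = -1/40, b_1 = Δ_1 - h_1(2M_1 + M_2)/6 = -37/15.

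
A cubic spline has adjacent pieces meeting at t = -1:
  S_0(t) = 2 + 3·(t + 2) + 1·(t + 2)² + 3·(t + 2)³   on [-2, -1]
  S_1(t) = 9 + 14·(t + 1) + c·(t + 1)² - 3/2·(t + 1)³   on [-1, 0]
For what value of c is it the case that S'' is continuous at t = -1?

S_0''(t) = 2 + 18·(t + 2), so S_0''(-1) = 20. On the right, S_1''(-1) = 2c, so c = 10.

10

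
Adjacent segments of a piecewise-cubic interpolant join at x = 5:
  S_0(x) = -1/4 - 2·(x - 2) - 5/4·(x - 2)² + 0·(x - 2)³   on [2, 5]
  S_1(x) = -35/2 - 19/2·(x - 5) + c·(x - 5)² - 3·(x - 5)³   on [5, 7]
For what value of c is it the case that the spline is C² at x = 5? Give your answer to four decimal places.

-1.2500

S_0''(x) = -5/2 + 0·(x - 2), so S_0''(5) = -5/2. On the right, S_1''(5) = 2c, so c = -5/4.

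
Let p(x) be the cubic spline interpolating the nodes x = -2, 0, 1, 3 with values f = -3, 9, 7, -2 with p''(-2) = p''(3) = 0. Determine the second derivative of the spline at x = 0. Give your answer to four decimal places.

-7.8000

Let σ_i = p''(x_i). Step sizes h_i = 2, 1, 2; slopes of the chords Δ_i = (y_(i+1) - y_i)/h_i = 6, -2, -9/2.
  2·σ_0 + 6·σ_1 + 1·σ_2 = 6(Δ_1 - Δ_0) = -48
  1·σ_1 + 6·σ_2 + 2·σ_3 = 6(Δ_2 - Δ_1) = -15
Natural end conditions: σ_0 = σ_3 = 0.
Hence σ_0 = 0, σ_1 = -39/5, σ_2 = -6/5, σ_3 = 0.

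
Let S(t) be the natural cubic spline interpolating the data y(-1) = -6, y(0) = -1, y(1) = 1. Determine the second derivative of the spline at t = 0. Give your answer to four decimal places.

-4.5000

Let M_i = S''(x_i). Step sizes h_i = 1, 1; slopes of the chords Δ_i = (y_(i+1) - y_i)/h_i = 5, 2.
  1·M_0 + 4·M_1 + 1·M_2 = 6(Δ_1 - Δ_0) = -18
Natural end conditions: M_0 = M_2 = 0.
Solving the tridiagonal system: M_0 = 0, M_1 = -9/2, M_2 = 0.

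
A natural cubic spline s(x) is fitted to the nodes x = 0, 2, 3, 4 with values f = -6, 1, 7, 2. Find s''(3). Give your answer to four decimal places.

-17.8696

Write m_i for s''(x_i). With h_i = 2, 1, 1 and divided differences Δ_i = 7/2, 6, -5, the continuity of s' gives the tridiagonal system
  2·m_0 + 6·m_1 + 1·m_2 = 6(Δ_1 - Δ_0) = 15
  1·m_1 + 4·m_2 + 1·m_3 = 6(Δ_2 - Δ_1) = -66
Natural end conditions: m_0 = m_3 = 0.
Forward elimination and back-substitution give m_0 = 0, m_1 = 126/23, m_2 = -411/23, m_3 = 0.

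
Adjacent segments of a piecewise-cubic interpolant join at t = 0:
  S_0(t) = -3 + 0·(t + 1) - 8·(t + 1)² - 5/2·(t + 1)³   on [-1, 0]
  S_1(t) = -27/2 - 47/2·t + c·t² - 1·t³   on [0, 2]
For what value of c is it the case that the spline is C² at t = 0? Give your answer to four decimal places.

-15.5000

S_0''(t) = -16 - 15·(t + 1), so S_0''(0) = -31. On the right, S_1''(0) = 2c, so c = -31/2.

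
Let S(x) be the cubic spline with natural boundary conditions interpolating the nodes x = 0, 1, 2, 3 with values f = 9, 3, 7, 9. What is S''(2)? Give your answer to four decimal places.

Write M_i for S''(x_i). With h_i = 1, 1, 1 and divided differences Δ_i = -6, 4, 2, the continuity of S' gives the tridiagonal system
  1·M_0 + 4·M_1 + 1·M_2 = 6(Δ_1 - Δ_0) = 60
  1·M_1 + 4·M_2 + 1·M_3 = 6(Δ_2 - Δ_1) = -12
Natural end conditions: M_0 = M_3 = 0.
Hence M_0 = 0, M_1 = 84/5, M_2 = -36/5, M_3 = 0.

-7.2000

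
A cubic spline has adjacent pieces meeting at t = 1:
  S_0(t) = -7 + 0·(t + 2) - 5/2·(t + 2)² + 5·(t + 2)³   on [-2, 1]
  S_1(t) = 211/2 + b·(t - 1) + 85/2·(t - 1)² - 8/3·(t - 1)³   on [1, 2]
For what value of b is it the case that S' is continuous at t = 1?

S_0'(t) = 0 - 5·(t + 2) + 15·(t + 2)², so S_0'(1) = 120. On the right, S_1'(1) = b, so b = 120.

120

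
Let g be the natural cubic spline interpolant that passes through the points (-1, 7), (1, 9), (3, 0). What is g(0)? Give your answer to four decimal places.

Let m_i = g''(x_i). Step sizes h_i = 2, 2; slopes of the chords Δ_i = (y_(i+1) - y_i)/h_i = 1, -9/2.
  2·m_0 + 8·m_1 + 2·m_2 = 6(Δ_1 - Δ_0) = -33
Natural end conditions: m_0 = m_2 = 0.
Hence m_0 = 0, m_1 = -33/8, m_2 = 0.
On [-1, 1], g(t) = 7 + 19/8·(t + 1) + 0·(t + 1)² - 11/32·(t + 1)³.
With (t + 1) = 1: g(0) = 289/32.

9.0313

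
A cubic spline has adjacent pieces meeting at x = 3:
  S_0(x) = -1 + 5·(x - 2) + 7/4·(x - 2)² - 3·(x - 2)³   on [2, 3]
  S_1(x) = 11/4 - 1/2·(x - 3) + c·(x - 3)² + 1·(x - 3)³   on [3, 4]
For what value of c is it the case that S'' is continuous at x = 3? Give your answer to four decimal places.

S_0''(x) = 7/2 - 18·(x - 2), so S_0''(3) = -29/2. On the right, S_1''(3) = 2c, so c = -29/4.

-7.2500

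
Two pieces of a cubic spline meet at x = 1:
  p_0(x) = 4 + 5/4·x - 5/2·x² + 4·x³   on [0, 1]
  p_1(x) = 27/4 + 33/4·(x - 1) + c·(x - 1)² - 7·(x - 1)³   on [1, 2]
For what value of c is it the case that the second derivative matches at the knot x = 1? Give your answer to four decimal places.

9.5000

p_0''(x) = -5 + 24·x, so p_0''(1) = 19. On the right, p_1''(1) = 2c, so c = 19/2.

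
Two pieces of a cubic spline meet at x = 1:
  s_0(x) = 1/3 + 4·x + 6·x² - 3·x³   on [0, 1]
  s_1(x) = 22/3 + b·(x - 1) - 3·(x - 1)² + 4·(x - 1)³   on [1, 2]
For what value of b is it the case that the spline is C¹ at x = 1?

s_0'(x) = 4 + 12·x - 9·x², so s_0'(1) = 7. On the right, s_1'(1) = b, so b = 7.

7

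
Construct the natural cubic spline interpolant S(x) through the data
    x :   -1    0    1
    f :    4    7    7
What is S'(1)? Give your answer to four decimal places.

-0.7500

Write M_i for S''(x_i). With h_i = 1, 1 and divided differences Δ_i = 3, 0, the continuity of S' gives the tridiagonal system
  1·M_0 + 4·M_1 + 1·M_2 = 6(Δ_1 - Δ_0) = -18
Natural end conditions: M_0 = M_2 = 0.
Solving: M_0 = 0, M_1 = -9/2, M_2 = 0.
On [0, 1], S'(x) = b_1 + 2c_1·x + 3d_1·x² with b_1 = Δ_1 - h_1(2M_1 + M_2)/6 = 3/2, c_1 = M_1/2 = -9/4, d_1 = (M_2 - M_1)/(6h_1) = 3/4. So S'(1) = -3/4.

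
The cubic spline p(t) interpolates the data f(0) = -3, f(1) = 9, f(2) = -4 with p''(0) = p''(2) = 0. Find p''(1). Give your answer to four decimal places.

Let m_i = p''(x_i). Step sizes h_i = 1, 1; slopes of the chords Δ_i = (y_(i+1) - y_i)/h_i = 12, -13.
  1·m_0 + 4·m_1 + 1·m_2 = 6(Δ_1 - Δ_0) = -150
Natural end conditions: m_0 = m_2 = 0.
Forward elimination and back-substitution give m_0 = 0, m_1 = -75/2, m_2 = 0.

-37.5000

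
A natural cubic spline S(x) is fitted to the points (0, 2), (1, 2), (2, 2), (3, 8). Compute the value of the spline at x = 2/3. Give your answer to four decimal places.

Put m_i = S'' at the i-th knot. Here h = (1, 1, 1) and Δ = (0, 0, 6), so the interior equations h_(i-1)·m_(i-1) + 2(h_(i-1)+h_i)·m_i + h_i·m_(i+1) = 6(Δ_i − Δ_(i-1)) read
  1·m_0 + 4·m_1 + 1·m_2 = 6(Δ_1 - Δ_0) = 0
  1·m_1 + 4·m_2 + 1·m_3 = 6(Δ_2 - Δ_1) = 36
Natural end conditions: m_0 = m_3 = 0.
Forward elimination and back-substitution give m_0 = 0, m_1 = -12/5, m_2 = 48/5, m_3 = 0.
On [0, 1], S(x) = 2 + 2/5·x + 0·x² - 2/5·x³.
With x = 2/3: S(2/3) = 58/27.

2.1481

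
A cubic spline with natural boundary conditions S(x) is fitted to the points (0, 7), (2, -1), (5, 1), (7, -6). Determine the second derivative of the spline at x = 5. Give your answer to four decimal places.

Let M_i = S''(x_i). Step sizes h_i = 2, 3, 2; slopes of the chords Δ_i = (y_(i+1) - y_i)/h_i = -4, 2/3, -7/2.
  2·M_0 + 10·M_1 + 3·M_2 = 6(Δ_1 - Δ_0) = 28
  3·M_1 + 10·M_2 + 2·M_3 = 6(Δ_2 - Δ_1) = -25
Natural end conditions: M_0 = M_3 = 0.
Hence M_0 = 0, M_1 = 355/91, M_2 = -334/91, M_3 = 0.

-3.6703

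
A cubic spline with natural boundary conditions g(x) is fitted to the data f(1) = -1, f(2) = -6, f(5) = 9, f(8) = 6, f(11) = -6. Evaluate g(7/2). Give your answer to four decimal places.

Write M_i for g''(x_i). With h_i = 1, 3, 3, 3 and divided differences Δ_i = -5, 5, -1, -4, the continuity of g' gives the tridiagonal system
  1·M_0 + 8·M_1 + 3·M_2 = 6(Δ_1 - Δ_0) = 60
  3·M_1 + 12·M_2 + 3·M_3 = 6(Δ_2 - Δ_1) = -36
  3·M_2 + 12·M_3 + 3·M_4 = 6(Δ_3 - Δ_2) = -18
Natural end conditions: M_0 = M_4 = 0.
Solving the tridiagonal system: M_0 = 0, M_1 = 19/2, M_2 = -16/3, M_3 = -1/6, M_4 = 0.
On [2, 5], g(x) = -6 - 11/6·(x - 2) + 19/4·(x - 2)² - 89/108·(x - 2)³.
With (x - 2) = 3/2: g(7/2) = -27/32.

-0.8438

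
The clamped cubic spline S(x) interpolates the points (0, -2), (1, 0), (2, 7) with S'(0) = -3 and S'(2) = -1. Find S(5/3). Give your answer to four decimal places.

5.9074

With M_i denoting the second derivative at x_i, h_i = 1, 1, and Δ_i = (y_(i+1) − y_i)/h_i = 2, 7:
  1·M_0 + 4·M_1 + 1·M_2 = 6(Δ_1 - Δ_0) = 30
Clamped end conditions give two more equations: 2h_0·M_0 + h_0·M_1 = 6(Δ_0 - S'(0)) = 30 and h_1·M_1 + 2h_1·M_2 = 6(S'(2) - Δ_1) = -48.
Forward elimination and back-substitution give M_0 = 17/2, M_1 = 13, M_2 = -61/2.
On [1, 2], S(x) = 0 + 31/4·(x - 1) + 13/2·(x - 1)² - 29/4·(x - 1)³.
With (x - 1) = 2/3: S(5/3) = 319/54.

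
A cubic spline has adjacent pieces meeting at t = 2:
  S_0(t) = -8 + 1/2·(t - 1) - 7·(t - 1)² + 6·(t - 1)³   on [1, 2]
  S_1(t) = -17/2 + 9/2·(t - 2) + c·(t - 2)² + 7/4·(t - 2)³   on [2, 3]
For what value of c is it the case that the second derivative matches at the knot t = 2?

11

S_0''(t) = -14 + 36·(t - 1), so S_0''(2) = 22. On the right, S_1''(2) = 2c, so c = 11.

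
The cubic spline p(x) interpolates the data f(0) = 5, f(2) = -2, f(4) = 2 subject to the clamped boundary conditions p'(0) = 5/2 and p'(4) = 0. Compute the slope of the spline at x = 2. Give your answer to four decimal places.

With M_i denoting the second derivative at x_i, h_i = 2, 2, and Δ_i = (y_(i+1) − y_i)/h_i = -7/2, 2:
  2·M_0 + 8·M_1 + 2·M_2 = 6(Δ_1 - Δ_0) = 33
Clamped end conditions give two more equations: 2h_0·M_0 + h_0·M_1 = 6(Δ_0 - p'(0)) = -36 and h_1·M_1 + 2h_1·M_2 = 6(p'(4) - Δ_1) = -12.
Solving: M_0 = -55/4, M_1 = 19/2, M_2 = -31/4.
On [2, 4], p'(x) = b_1 + 2c_1·(x - 2) + 3d_1·(x - 2)² with b_1 = Δ_1 - h_1(2M_1 + M_2)/6 = -7/4, c_1 = M_1/2 = 19/4, d_1 = (M_2 - M_1)/(6h_1) = -23/16. So p'(2) = -7/4.

-1.7500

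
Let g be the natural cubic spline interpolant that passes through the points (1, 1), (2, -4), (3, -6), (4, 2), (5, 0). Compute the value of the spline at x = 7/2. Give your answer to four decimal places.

With M_i denoting the second derivative at x_i, h_i = 1, 1, 1, 1, and Δ_i = (y_(i+1) − y_i)/h_i = -5, -2, 8, -2:
  1·M_0 + 4·M_1 + 1·M_2 = 6(Δ_1 - Δ_0) = 18
  1·M_1 + 4·M_2 + 1·M_3 = 6(Δ_2 - Δ_1) = 60
  1·M_2 + 4·M_3 + 1·M_4 = 6(Δ_3 - Δ_2) = -60
Natural end conditions: M_0 = M_4 = 0.
Solving: M_0 = 0, M_1 = -15/28, M_2 = 141/7, M_3 = -561/28, M_4 = 0.
On [3, 4], g(x) = -6 + 37/8·(x - 3) + 141/14·(x - 3)² - 375/56·(x - 3)³.
With (x - 3) = 1/2: g(7/2) = -899/448.

-2.0067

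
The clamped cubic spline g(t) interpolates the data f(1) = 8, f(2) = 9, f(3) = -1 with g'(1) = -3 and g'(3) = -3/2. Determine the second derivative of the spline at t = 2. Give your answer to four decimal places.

-34.5000

Let m_i = g''(x_i). Step sizes h_i = 1, 1; slopes of the chords Δ_i = (y_(i+1) - y_i)/h_i = 1, -10.
  1·m_0 + 4·m_1 + 1·m_2 = 6(Δ_1 - Δ_0) = -66
Clamped end conditions give two more equations: 2h_0·m_0 + h_0·m_1 = 6(Δ_0 - g'(1)) = 24 and h_1·m_1 + 2h_1·m_2 = 6(g'(3) - Δ_1) = 51.
Solving: m_0 = 117/4, m_1 = -69/2, m_2 = 171/4.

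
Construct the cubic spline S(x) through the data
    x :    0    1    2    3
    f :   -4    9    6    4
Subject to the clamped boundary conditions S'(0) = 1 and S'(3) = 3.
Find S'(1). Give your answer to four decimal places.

8.9333

Put σ_i = S'' at the i-th knot. Here h = (1, 1, 1) and Δ = (13, -3, -2), so the interior equations h_(i-1)·σ_(i-1) + 2(h_(i-1)+h_i)·σ_i + h_i·σ_(i+1) = 6(Δ_i − Δ_(i-1)) read
  1·σ_0 + 4·σ_1 + 1·σ_2 = 6(Δ_1 - Δ_0) = -96
  1·σ_1 + 4·σ_2 + 1·σ_3 = 6(Δ_2 - Δ_1) = 6
Clamped end conditions give two more equations: 2h_0·σ_0 + h_0·σ_1 = 6(Δ_0 - S'(0)) = 72 and h_2·σ_2 + 2h_2·σ_3 = 6(S'(3) - Δ_2) = 30.
Solving the tridiagonal system: σ_0 = 842/15, σ_1 = -604/15, σ_2 = 134/15, σ_3 = 158/15.
On [1, 2], S'(x) = b_1 + 2c_1·(x - 1) + 3d_1·(x - 1)² with b_1 = Δ_1 - h_1(2σ_1 + σ_2)/6 = 134/15, c_1 = σ_1/2 = -302/15, d_1 = (σ_2 - σ_1)/(6h_1) = 41/5. So S'(1) = 134/15.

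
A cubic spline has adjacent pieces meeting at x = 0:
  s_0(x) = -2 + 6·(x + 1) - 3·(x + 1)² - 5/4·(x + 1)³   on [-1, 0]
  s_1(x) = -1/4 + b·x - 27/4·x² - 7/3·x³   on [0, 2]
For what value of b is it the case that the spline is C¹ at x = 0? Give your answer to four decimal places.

s_0'(x) = 6 - 6·(x + 1) - 15/4·(x + 1)², so s_0'(0) = -15/4. On the right, s_1'(0) = b, so b = -15/4.

-3.7500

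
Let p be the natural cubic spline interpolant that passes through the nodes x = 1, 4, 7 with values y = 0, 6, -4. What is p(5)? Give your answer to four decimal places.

Write σ_i for p''(x_i). With h_i = 3, 3 and divided differences Δ_i = 2, -10/3, the continuity of p' gives the tridiagonal system
  3·σ_0 + 12·σ_1 + 3·σ_2 = 6(Δ_1 - Δ_0) = -32
Natural end conditions: σ_0 = σ_2 = 0.
Forward elimination and back-substitution give σ_0 = 0, σ_1 = -8/3, σ_2 = 0.
On [4, 7], p(x) = 6 - 2/3·(x - 4) - 4/3·(x - 4)² + 4/27·(x - 4)³.
With (x - 4) = 1: p(5) = 112/27.

4.1481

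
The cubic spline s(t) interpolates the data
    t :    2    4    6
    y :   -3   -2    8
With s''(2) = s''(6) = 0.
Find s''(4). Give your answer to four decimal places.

3.3750

With σ_i denoting the second derivative at x_i, h_i = 2, 2, and Δ_i = (y_(i+1) − y_i)/h_i = 1/2, 5:
  2·σ_0 + 8·σ_1 + 2·σ_2 = 6(Δ_1 - Δ_0) = 27
Natural end conditions: σ_0 = σ_2 = 0.
Hence σ_0 = 0, σ_1 = 27/8, σ_2 = 0.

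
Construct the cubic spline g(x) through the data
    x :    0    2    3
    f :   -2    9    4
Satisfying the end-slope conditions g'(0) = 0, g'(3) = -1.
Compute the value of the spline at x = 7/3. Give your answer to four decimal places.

Let M_i = g''(x_i). Step sizes h_i = 2, 1; slopes of the chords Δ_i = (y_(i+1) - y_i)/h_i = 11/2, -5.
  2·M_0 + 6·M_1 + 1·M_2 = 6(Δ_1 - Δ_0) = -63
Clamped end conditions give two more equations: 2h_0·M_0 + h_0·M_1 = 6(Δ_0 - g'(0)) = 33 and h_1·M_1 + 2h_1·M_2 = 6(g'(3) - Δ_1) = 24.
Solving: M_0 = 221/12, M_1 = -61/3, M_2 = 133/6.
On [2, 3], g(x) = 9 - 23/12·(x - 2) - 61/6·(x - 2)² + 85/12·(x - 2)³.
With (x - 2) = 1/3: g(7/3) = 607/81.

7.4938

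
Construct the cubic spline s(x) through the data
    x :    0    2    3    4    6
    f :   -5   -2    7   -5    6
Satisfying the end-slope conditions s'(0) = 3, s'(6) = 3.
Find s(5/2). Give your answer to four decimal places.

Let M_i = s''(x_i). Step sizes h_i = 2, 1, 1, 2; slopes of the chords Δ_i = (y_(i+1) - y_i)/h_i = 3/2, 9, -12, 11/2.
  2·M_0 + 6·M_1 + 1·M_2 = 6(Δ_1 - Δ_0) = 45
  1·M_1 + 4·M_2 + 1·M_3 = 6(Δ_2 - Δ_1) = -126
  1·M_2 + 6·M_3 + 2·M_4 = 6(Δ_3 - Δ_2) = 105
Clamped end conditions give two more equations: 2h_0·M_0 + h_0·M_1 = 6(Δ_0 - s'(0)) = -9 and h_3·M_3 + 2h_3·M_4 = 6(s'(6) - Δ_3) = -15.
Solving the tridiagonal system: M_0 = -58/5, M_1 = 187/10, M_2 = -44, M_3 = 313/10, M_4 = -97/5.
On [2, 3], s(x) = -2 + 101/10·(x - 2) + 187/20·(x - 2)² - 209/20·(x - 2)³.
With (x - 2) = 1/2: s(5/2) = 653/160.

4.0813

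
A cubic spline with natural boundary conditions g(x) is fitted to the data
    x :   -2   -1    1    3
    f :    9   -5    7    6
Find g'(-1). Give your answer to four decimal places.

Let m_i = g''(x_i). Step sizes h_i = 1, 2, 2; slopes of the chords Δ_i = (y_(i+1) - y_i)/h_i = -14, 6, -1/2.
  1·m_0 + 6·m_1 + 2·m_2 = 6(Δ_1 - Δ_0) = 120
  2·m_1 + 8·m_2 + 2·m_3 = 6(Δ_2 - Δ_1) = -39
Natural end conditions: m_0 = m_3 = 0.
Forward elimination and back-substitution give m_0 = 0, m_1 = 519/22, m_2 = -237/22, m_3 = 0.
On [-1, 1], g'(x) = b_1 + 2c_1·(x + 1) + 3d_1·(x + 1)² with b_1 = Δ_1 - h_1(2m_1 + m_2)/6 = -135/22, c_1 = m_1/2 = 519/44, d_1 = (m_2 - m_1)/(6h_1) = -63/22. So g'(-1) = -135/22.

-6.1364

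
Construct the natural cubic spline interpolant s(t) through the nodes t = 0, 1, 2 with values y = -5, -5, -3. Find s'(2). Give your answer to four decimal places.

2.5000

Put M_i = s'' at the i-th knot. Here h = (1, 1) and Δ = (0, 2), so the interior equations h_(i-1)·M_(i-1) + 2(h_(i-1)+h_i)·M_i + h_i·M_(i+1) = 6(Δ_i − Δ_(i-1)) read
  1·M_0 + 4·M_1 + 1·M_2 = 6(Δ_1 - Δ_0) = 12
Natural end conditions: M_0 = M_2 = 0.
Solving: M_0 = 0, M_1 = 3, M_2 = 0.
On [1, 2], s'(t) = b_1 + 2c_1·(t - 1) + 3d_1·(t - 1)² with b_1 = Δ_1 - h_1(2M_1 + M_2)/6 = 1, c_1 = M_1/2 = 3/2, d_1 = (M_2 - M_1)/(6h_1) = -1/2. So s'(2) = 5/2.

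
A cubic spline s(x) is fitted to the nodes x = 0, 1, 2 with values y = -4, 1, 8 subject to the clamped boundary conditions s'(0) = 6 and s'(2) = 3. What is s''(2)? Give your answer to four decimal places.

Write m_i for s''(x_i). With h_i = 1, 1 and divided differences Δ_i = 5, 7, the continuity of s' gives the tridiagonal system
  1·m_0 + 4·m_1 + 1·m_2 = 6(Δ_1 - Δ_0) = 12
Clamped end conditions give two more equations: 2h_0·m_0 + h_0·m_1 = 6(Δ_0 - s'(0)) = -6 and h_1·m_1 + 2h_1·m_2 = 6(s'(2) - Δ_1) = -24.
Forward elimination and back-substitution give m_0 = -15/2, m_1 = 9, m_2 = -33/2.

-16.5000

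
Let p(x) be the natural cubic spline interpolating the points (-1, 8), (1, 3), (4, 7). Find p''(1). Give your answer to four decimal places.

2.3000

Write M_i for p''(x_i). With h_i = 2, 3 and divided differences Δ_i = -5/2, 4/3, the continuity of p' gives the tridiagonal system
  2·M_0 + 10·M_1 + 3·M_2 = 6(Δ_1 - Δ_0) = 23
Natural end conditions: M_0 = M_2 = 0.
Forward elimination and back-substitution give M_0 = 0, M_1 = 23/10, M_2 = 0.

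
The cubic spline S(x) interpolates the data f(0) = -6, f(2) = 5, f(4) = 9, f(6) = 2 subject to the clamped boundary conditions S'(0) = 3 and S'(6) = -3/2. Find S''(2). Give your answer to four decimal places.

With σ_i denoting the second derivative at x_i, h_i = 2, 2, 2, and Δ_i = (y_(i+1) − y_i)/h_i = 11/2, 2, -7/2:
  2·σ_0 + 8·σ_1 + 2·σ_2 = 6(Δ_1 - Δ_0) = -21
  2·σ_1 + 8·σ_2 + 2·σ_3 = 6(Δ_2 - Δ_1) = -33
Clamped end conditions give two more equations: 2h_0·σ_0 + h_0·σ_1 = 6(Δ_0 - S'(0)) = 15 and h_2·σ_2 + 2h_2·σ_3 = 6(S'(6) - Δ_2) = 12.
Hence σ_0 = 51/10, σ_1 = -27/10, σ_2 = -24/5, σ_3 = 27/5.

-2.7000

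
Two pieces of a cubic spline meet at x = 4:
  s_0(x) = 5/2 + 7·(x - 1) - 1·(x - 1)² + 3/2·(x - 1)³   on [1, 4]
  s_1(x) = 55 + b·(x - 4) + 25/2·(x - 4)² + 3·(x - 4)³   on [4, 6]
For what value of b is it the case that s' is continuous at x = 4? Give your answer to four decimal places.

s_0'(x) = 7 - 2·(x - 1) + 9/2·(x - 1)², so s_0'(4) = 83/2. On the right, s_1'(4) = b, so b = 83/2.

41.5000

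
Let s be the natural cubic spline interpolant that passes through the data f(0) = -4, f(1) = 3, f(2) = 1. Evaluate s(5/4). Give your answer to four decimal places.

3.2383

Put M_i = s'' at the i-th knot. Here h = (1, 1) and Δ = (7, -2), so the interior equations h_(i-1)·M_(i-1) + 2(h_(i-1)+h_i)·M_i + h_i·M_(i+1) = 6(Δ_i − Δ_(i-1)) read
  1·M_0 + 4·M_1 + 1·M_2 = 6(Δ_1 - Δ_0) = -54
Natural end conditions: M_0 = M_2 = 0.
Solving: M_0 = 0, M_1 = -27/2, M_2 = 0.
On [1, 2], s(t) = 3 + 5/2·(t - 1) - 27/4·(t - 1)² + 9/4·(t - 1)³.
With (t - 1) = 1/4: s(5/4) = 829/256.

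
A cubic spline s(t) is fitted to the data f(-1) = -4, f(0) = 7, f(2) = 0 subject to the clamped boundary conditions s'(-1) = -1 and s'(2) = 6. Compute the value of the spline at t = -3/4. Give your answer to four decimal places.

With M_i denoting the second derivative at x_i, h_i = 1, 2, and Δ_i = (y_(i+1) − y_i)/h_i = 11, -7/2:
  1·M_0 + 6·M_1 + 2·M_2 = 6(Δ_1 - Δ_0) = -87
Clamped end conditions give two more equations: 2h_0·M_0 + h_0·M_1 = 6(Δ_0 - s'(-1)) = 72 and h_1·M_1 + 2h_1·M_2 = 6(s'(2) - Δ_1) = 57.
Forward elimination and back-substitution give M_0 = 317/6, M_1 = -101/3, M_2 = 373/12.
On [-1, 0], s(t) = -4 - 1·(t + 1) + 317/12·(t + 1)² - 173/12·(t + 1)³.
With (t + 1) = 1/4: s(-3/4) = -723/256.

-2.8242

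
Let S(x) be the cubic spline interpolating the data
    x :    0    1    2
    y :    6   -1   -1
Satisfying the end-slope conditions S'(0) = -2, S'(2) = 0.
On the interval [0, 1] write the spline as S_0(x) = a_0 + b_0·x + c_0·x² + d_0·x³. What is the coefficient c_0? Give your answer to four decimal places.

-12.2500

Let M_i = S''(x_i). Step sizes h_i = 1, 1; slopes of the chords Δ_i = (y_(i+1) - y_i)/h_i = -7, 0.
  1·M_0 + 4·M_1 + 1·M_2 = 6(Δ_1 - Δ_0) = 42
Clamped end conditions give two more equations: 2h_0·M_0 + h_0·M_1 = 6(Δ_0 - S'(0)) = -30 and h_1·M_1 + 2h_1·M_2 = 6(S'(2) - Δ_1) = 0.
Solving the tridiagonal system: M_0 = -49/2, M_1 = 19, M_2 = -19/2.
On [0, 1], with S_0(x) = a_0 + b_0·x + c_0·x² + d_0·x³: c_0 = M_0/2 = -49/4, d_0 = (M_1 - M_0)/(6h_0) = 29/4, b_0 = Δ_0 - h_0(2M_0 + M_1)/6 = -2.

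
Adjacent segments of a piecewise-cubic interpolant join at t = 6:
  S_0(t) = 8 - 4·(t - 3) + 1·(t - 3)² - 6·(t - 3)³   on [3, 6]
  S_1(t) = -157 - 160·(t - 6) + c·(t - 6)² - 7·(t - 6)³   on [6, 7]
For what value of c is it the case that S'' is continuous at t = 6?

-53

S_0''(t) = 2 - 36·(t - 3), so S_0''(6) = -106. On the right, S_1''(6) = 2c, so c = -53.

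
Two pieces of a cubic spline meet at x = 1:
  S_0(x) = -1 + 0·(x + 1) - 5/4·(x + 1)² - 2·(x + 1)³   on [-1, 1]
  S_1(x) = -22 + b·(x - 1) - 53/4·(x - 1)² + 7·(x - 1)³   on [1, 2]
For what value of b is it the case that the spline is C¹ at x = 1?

S_0'(x) = 0 - 5/2·(x + 1) - 6·(x + 1)², so S_0'(1) = -29. On the right, S_1'(1) = b, so b = -29.

-29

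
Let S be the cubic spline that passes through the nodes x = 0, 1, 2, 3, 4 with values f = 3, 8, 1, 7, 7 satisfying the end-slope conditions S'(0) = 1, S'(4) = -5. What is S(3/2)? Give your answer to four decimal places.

With M_i denoting the second derivative at x_i, h_i = 1, 1, 1, 1, and Δ_i = (y_(i+1) − y_i)/h_i = 5, -7, 6, 0:
  1·M_0 + 4·M_1 + 1·M_2 = 6(Δ_1 - Δ_0) = -72
  1·M_1 + 4·M_2 + 1·M_3 = 6(Δ_2 - Δ_1) = 78
  1·M_2 + 4·M_3 + 1·M_4 = 6(Δ_3 - Δ_2) = -36
Clamped end conditions give two more equations: 2h_0·M_0 + h_0·M_1 = 6(Δ_0 - S'(0)) = 24 and h_3·M_3 + 2h_3·M_4 = 6(S'(4) - Δ_3) = -30.
Solving: M_0 = 57/2, M_1 = -33, M_2 = 63/2, M_3 = -15, M_4 = -15/2.
On [1, 2], S(x) = 8 - 5/4·(x - 1) - 33/2·(x - 1)² + 43/4·(x - 1)³.
With (x - 1) = 1/2: S(3/2) = 147/32.

4.5938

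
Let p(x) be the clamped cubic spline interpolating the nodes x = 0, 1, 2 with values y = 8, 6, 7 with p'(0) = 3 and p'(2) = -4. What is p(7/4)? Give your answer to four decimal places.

7.3828

Write M_i for p''(x_i). With h_i = 1, 1 and divided differences Δ_i = -2, 1, the continuity of p' gives the tridiagonal system
  1·M_0 + 4·M_1 + 1·M_2 = 6(Δ_1 - Δ_0) = 18
Clamped end conditions give two more equations: 2h_0·M_0 + h_0·M_1 = 6(Δ_0 - p'(0)) = -30 and h_1·M_1 + 2h_1·M_2 = 6(p'(2) - Δ_1) = -30.
Hence M_0 = -23, M_1 = 16, M_2 = -23.
On [1, 2], p(x) = 6 - 1/2·(x - 1) + 8·(x - 1)² - 13/2·(x - 1)³.
With (x - 1) = 3/4: p(7/4) = 945/128.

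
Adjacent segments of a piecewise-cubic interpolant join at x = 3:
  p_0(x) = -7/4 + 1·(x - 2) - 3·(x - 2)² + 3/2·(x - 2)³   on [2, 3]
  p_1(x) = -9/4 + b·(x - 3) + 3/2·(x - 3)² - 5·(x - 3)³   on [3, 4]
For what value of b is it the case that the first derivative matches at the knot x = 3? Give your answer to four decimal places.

-0.5000

p_0'(x) = 1 - 6·(x - 2) + 9/2·(x - 2)², so p_0'(3) = -1/2. On the right, p_1'(3) = b, so b = -1/2.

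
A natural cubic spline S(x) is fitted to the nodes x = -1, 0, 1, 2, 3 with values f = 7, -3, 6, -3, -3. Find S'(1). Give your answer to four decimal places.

Let m_i = S''(x_i). Step sizes h_i = 1, 1, 1, 1; slopes of the chords Δ_i = (y_(i+1) - y_i)/h_i = -10, 9, -9, 0.
  1·m_0 + 4·m_1 + 1·m_2 = 6(Δ_1 - Δ_0) = 114
  1·m_1 + 4·m_2 + 1·m_3 = 6(Δ_2 - Δ_1) = -108
  1·m_2 + 4·m_3 + 1·m_4 = 6(Δ_3 - Δ_2) = 54
Natural end conditions: m_0 = m_4 = 0.
Hence m_0 = 0, m_1 = 549/14, m_2 = -300/7, m_3 = 339/14, m_4 = 0.
On [1, 2], S'(x) = b_2 + 2c_2·(x - 1) + 3d_2·(x - 1)² with b_2 = Δ_2 - h_2(2m_2 + m_3)/6 = 5/4, c_2 = m_2/2 = -150/7, d_2 = (m_3 - m_2)/(6h_2) = 313/28. So S'(1) = 5/4.

1.2500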